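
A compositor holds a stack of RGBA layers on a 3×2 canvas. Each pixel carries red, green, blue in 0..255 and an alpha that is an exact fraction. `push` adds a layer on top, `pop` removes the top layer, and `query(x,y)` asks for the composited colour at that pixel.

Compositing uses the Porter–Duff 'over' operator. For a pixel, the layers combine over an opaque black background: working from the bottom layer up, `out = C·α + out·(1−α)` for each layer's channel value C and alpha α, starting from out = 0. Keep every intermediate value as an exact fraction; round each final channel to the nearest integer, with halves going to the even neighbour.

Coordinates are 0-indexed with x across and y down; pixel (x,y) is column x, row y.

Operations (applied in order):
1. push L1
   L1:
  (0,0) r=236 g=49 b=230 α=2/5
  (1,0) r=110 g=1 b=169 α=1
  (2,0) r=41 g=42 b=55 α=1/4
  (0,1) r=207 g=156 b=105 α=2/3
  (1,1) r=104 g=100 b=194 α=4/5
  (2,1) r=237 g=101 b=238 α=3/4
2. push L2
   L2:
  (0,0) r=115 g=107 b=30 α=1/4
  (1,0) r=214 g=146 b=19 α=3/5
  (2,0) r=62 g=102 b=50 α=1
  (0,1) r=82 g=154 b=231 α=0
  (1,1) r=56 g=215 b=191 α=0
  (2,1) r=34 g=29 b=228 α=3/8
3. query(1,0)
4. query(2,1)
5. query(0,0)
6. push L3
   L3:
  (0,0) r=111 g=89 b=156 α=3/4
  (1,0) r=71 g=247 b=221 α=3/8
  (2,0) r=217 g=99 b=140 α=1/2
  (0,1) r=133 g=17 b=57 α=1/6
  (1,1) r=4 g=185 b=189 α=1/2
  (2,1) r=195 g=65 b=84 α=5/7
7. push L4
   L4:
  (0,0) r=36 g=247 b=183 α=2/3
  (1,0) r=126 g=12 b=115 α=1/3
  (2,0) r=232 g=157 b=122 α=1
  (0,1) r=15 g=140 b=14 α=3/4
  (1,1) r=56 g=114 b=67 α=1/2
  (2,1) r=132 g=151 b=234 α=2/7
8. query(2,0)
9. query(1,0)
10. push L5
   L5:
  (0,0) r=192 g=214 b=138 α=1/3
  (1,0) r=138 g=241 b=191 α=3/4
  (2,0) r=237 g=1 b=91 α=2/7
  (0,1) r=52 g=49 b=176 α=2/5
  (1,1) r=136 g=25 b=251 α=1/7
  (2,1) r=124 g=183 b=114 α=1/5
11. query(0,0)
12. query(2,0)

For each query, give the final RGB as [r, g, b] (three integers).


(1,0) stack=L1,L2; from [0,0,0]:
+L1 (α=1) → [110, 1, 169]
+L2 (α=3/5) → [862/5, 88, 79]
→ [172, 88, 79]

(2,1) stack=L1,L2; from [0,0,0]:
after L1 α=3/4: [711/4, 303/4, 357/2]
after L2 α=3/8: [3963/32, 1863/32, 3153/16]
rounded: [124, 58, 197]

at x=0,y=0 over L1,L2:
+L1 (α=2/5) → [472/5, 98/5, 92]
+L2 (α=1/4) → [1991/20, 829/20, 153/2]
= [100, 41, 76]

at x=2,y=0 over L1,L2,L3,L4:
L1 α=1/4: [41/4, 21/2, 55/4]
L2 α=1: [62, 102, 50]
L3 α=1/2: [279/2, 201/2, 95]
L4 α=1: [232, 157, 122]
rounded: [232, 157, 122]

at x=1,y=0 over L1,L2,L3,L4:
+L1 (α=1) → [110, 1, 169]
+L2 (α=3/5) → [862/5, 88, 79]
+L3 (α=3/8) → [1075/8, 1181/8, 529/4]
+L4 (α=1/3) → [1579/12, 1229/12, 253/2]
rounded: [132, 102, 126]

at x=0,y=0 over L1,L2,L3,L4,L5:
+L1 (α=2/5) → [472/5, 98/5, 92]
+L2 (α=1/4) → [1991/20, 829/20, 153/2]
+L3 (α=3/4) → [8651/80, 6169/80, 1089/8]
+L4 (α=2/3) → [14411/240, 45689/240, 1339/8]
+L5 (α=1/3) → [37451/360, 71369/360, 1891/12]
= [104, 198, 158]

query (2,0) [L1,L2,L3,L4,L5] — begin 0,0,0
+L1 (α=1/4) → [41/4, 21/2, 55/4]
+L2 (α=1) → [62, 102, 50]
+L3 (α=1/2) → [279/2, 201/2, 95]
+L4 (α=1) → [232, 157, 122]
+L5 (α=2/7) → [1634/7, 787/7, 792/7]
= [233, 112, 113]


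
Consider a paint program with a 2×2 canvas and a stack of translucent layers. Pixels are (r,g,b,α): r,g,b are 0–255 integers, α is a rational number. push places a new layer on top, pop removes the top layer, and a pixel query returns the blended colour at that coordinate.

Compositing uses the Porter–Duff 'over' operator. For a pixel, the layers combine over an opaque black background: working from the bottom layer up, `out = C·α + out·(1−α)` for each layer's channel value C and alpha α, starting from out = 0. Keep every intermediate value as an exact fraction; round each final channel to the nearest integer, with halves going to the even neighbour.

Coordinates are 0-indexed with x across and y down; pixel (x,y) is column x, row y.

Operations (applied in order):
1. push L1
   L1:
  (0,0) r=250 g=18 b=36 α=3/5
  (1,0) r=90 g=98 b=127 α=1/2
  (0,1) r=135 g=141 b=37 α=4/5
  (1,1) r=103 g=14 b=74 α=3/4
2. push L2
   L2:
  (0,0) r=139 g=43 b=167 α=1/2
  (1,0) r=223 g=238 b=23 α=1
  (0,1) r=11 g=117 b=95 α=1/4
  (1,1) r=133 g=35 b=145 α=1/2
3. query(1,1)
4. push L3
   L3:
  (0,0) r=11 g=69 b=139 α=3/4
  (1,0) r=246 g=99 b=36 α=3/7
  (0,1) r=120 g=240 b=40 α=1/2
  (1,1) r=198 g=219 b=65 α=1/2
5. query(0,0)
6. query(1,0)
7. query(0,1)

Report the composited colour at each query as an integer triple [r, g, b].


query (1,1) [L1,L2] — begin 0,0,0
+L1 (α=3/4) → [309/4, 21/2, 111/2]
+L2 (α=1/2) → [841/8, 91/4, 401/4]
→ [105, 23, 100]

at x=0,y=0 over L1,L2,L3:
+L1 (α=3/5) → [150, 54/5, 108/5]
+L2 (α=1/2) → [289/2, 269/10, 943/10]
+L3 (α=3/4) → [355/8, 2339/40, 5113/40]
→ [44, 58, 128]

query (1,0) [L1,L2,L3] — begin 0,0,0
after L1 α=1/2: [45, 49, 127/2]
after L2 α=1: [223, 238, 23]
after L3 α=3/7: [1630/7, 1249/7, 200/7]
rounded: [233, 178, 29]

(0,1) stack=L1,L2,L3; from [0,0,0]:
+L1 (α=4/5) → [108, 564/5, 148/5]
+L2 (α=1/4) → [335/4, 2277/20, 919/20]
+L3 (α=1/2) → [815/8, 7077/40, 1719/40]
→ [102, 177, 43]


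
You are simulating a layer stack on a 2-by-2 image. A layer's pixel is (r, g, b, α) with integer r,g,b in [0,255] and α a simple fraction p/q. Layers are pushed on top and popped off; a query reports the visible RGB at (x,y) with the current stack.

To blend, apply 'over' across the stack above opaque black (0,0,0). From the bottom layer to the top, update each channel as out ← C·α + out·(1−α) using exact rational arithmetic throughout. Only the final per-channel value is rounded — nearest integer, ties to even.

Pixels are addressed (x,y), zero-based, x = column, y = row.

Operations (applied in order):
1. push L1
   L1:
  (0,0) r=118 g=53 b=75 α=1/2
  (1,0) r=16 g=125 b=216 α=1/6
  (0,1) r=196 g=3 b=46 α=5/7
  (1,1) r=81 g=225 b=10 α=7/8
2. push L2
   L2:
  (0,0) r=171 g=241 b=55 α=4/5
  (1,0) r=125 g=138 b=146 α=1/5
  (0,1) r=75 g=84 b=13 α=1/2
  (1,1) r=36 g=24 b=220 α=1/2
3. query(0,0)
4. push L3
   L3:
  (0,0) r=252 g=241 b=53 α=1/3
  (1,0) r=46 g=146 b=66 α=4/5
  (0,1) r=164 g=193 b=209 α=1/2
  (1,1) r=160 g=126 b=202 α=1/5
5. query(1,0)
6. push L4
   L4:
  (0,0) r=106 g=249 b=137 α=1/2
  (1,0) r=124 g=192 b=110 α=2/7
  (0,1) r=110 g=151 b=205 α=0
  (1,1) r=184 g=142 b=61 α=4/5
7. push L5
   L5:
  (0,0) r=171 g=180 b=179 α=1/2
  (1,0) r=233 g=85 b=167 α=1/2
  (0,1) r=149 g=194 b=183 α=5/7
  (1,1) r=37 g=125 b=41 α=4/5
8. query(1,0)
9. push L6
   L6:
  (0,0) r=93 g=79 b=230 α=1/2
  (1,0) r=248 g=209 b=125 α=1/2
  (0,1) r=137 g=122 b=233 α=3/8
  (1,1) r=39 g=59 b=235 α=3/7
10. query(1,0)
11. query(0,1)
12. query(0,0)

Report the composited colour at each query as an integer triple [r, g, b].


(0,0) stack=L1,L2; from [0,0,0]:
L1 α=1/2: [59, 53/2, 75/2]
L2 α=4/5: [743/5, 1981/10, 103/2]
→ [149, 198, 52]

(1,0) stack=L1,L2,L3; from [0,0,0]:
+L1 (α=1/6) → [8/3, 125/6, 36]
+L2 (α=1/5) → [407/15, 664/15, 58]
+L3 (α=4/5) → [3167/75, 9424/75, 322/5]
→ [42, 126, 64]

at x=1,y=0 over L1,L2,L3,L4,L5:
L1 α=1/6: [8/3, 125/6, 36]
L2 α=1/5: [407/15, 664/15, 58]
L3 α=4/5: [3167/75, 9424/75, 322/5]
L4 α=2/7: [6887/105, 15184/105, 542/7]
L5 α=1/2: [15676/105, 24109/210, 1711/14]
rounded: [149, 115, 122]

query (1,0) [L1,L2,L3,L4,L5,L6] — begin 0,0,0
+L1 (α=1/6) → [8/3, 125/6, 36]
+L2 (α=1/5) → [407/15, 664/15, 58]
+L3 (α=4/5) → [3167/75, 9424/75, 322/5]
+L4 (α=2/7) → [6887/105, 15184/105, 542/7]
+L5 (α=1/2) → [15676/105, 24109/210, 1711/14]
+L6 (α=1/2) → [20858/105, 67999/420, 3461/28]
→ [199, 162, 124]

(0,1) stack=L1,L2,L3,L4,L5,L6; from [0,0,0]:
L1 α=5/7: [140, 15/7, 230/7]
L2 α=1/2: [215/2, 603/14, 321/14]
L3 α=1/2: [543/4, 3305/28, 3247/28]
L4 α=0: [543/4, 3305/28, 3247/28]
L5 α=5/7: [2033/14, 16885/98, 16057/98]
L6 α=3/8: [15919/112, 120293/784, 148787/784]
= [142, 153, 190]

(0,0) stack=L1,L2,L3,L4,L5,L6; from [0,0,0]:
L1 α=1/2: [59, 53/2, 75/2]
L2 α=4/5: [743/5, 1981/10, 103/2]
L3 α=1/3: [2746/15, 1062/5, 52]
L4 α=1/2: [2168/15, 2307/10, 189/2]
L5 α=1/2: [4733/30, 4107/20, 547/4]
L6 α=1/2: [7523/60, 5687/40, 1467/8]
→ [125, 142, 183]


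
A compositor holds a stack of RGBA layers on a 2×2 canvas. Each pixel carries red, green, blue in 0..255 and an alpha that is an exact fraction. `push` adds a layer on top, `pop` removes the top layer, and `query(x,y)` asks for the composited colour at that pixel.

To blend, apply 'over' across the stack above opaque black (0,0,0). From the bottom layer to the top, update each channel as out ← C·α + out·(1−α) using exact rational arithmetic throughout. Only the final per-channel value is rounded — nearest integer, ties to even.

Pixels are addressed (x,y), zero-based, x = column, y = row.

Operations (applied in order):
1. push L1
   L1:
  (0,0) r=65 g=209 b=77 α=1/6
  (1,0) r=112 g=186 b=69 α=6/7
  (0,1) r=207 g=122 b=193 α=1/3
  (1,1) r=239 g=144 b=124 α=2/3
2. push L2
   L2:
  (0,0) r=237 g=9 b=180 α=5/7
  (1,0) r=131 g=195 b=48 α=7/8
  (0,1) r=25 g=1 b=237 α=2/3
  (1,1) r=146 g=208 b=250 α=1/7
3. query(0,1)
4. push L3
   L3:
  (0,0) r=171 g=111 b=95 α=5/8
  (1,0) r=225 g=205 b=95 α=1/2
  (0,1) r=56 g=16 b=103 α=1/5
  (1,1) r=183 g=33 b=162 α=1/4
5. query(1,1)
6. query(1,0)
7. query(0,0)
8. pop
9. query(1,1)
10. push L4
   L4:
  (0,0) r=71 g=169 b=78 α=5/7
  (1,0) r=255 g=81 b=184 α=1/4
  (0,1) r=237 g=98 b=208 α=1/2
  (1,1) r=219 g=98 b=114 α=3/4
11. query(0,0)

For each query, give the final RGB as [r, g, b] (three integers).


(0,1) stack=L1,L2; from [0,0,0]:
after L1 α=1/3: [69, 122/3, 193/3]
after L2 α=2/3: [119/3, 128/9, 1615/9]
rounded: [40, 14, 179]

at x=1,y=1 over L1,L2,L3:
L1 α=2/3: [478/3, 96, 248/3]
L2 α=1/7: [1102/7, 112, 746/7]
L3 α=1/4: [4587/28, 369/4, 843/7]
rounded: [164, 92, 120]

query (1,0) [L1,L2,L3] — begin 0,0,0
after L1 α=6/7: [96, 1116/7, 414/7]
after L2 α=7/8: [1013/8, 10671/56, 1383/28]
after L3 α=1/2: [2813/16, 22151/112, 4043/56]
→ [176, 198, 72]

at x=0,y=0 over L1,L2,L3:
L1 α=1/6: [65/6, 209/6, 77/6]
L2 α=5/7: [3620/21, 344/21, 2777/21]
L3 α=5/8: [9605/56, 4229/56, 3051/28]
rounded: [172, 76, 109]

at x=1,y=1 over L1,L2:
after L1 α=2/3: [478/3, 96, 248/3]
after L2 α=1/7: [1102/7, 112, 746/7]
= [157, 112, 107]

at x=0,y=0 over L1,L2,L4:
+L1 (α=1/6) → [65/6, 209/6, 77/6]
+L2 (α=5/7) → [3620/21, 344/21, 2777/21]
+L4 (α=5/7) → [14695/147, 18433/147, 13744/147]
= [100, 125, 93]


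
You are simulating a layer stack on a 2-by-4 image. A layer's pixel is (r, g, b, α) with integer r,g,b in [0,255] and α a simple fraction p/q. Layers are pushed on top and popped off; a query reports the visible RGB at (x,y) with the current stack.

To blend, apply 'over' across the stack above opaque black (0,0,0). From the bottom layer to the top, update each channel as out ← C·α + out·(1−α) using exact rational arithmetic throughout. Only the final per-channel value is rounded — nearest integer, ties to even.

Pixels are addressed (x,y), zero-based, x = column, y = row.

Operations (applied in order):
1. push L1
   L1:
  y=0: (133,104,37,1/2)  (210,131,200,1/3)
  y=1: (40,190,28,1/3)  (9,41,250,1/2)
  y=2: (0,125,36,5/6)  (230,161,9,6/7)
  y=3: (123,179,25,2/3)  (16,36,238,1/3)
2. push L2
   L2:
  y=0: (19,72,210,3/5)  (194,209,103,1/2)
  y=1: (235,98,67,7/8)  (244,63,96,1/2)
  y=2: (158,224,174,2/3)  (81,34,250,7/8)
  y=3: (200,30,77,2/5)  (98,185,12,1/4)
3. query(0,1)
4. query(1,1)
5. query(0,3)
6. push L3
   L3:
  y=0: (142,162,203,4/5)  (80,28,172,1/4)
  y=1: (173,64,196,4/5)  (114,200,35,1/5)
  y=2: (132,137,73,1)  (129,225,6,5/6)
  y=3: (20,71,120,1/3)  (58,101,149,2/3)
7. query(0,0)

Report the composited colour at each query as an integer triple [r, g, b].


at x=0,y=1 over L1,L2:
+L1 (α=1/3) → [40/3, 190/3, 28/3]
+L2 (α=7/8) → [4975/24, 281/3, 1435/24]
= [207, 94, 60]

at x=1,y=1 over L1,L2:
L1 α=1/2: [9/2, 41/2, 125]
L2 α=1/2: [497/4, 167/4, 221/2]
= [124, 42, 110]

query (0,3) [L1,L2] — begin 0,0,0
L1 α=2/3: [82, 358/3, 50/3]
L2 α=2/5: [646/5, 418/5, 204/5]
rounded: [129, 84, 41]

query (0,0) [L1,L2,L3] — begin 0,0,0
L1 α=1/2: [133/2, 52, 37/2]
L2 α=3/5: [38, 64, 667/5]
L3 α=4/5: [606/5, 712/5, 4727/25]
rounded: [121, 142, 189]


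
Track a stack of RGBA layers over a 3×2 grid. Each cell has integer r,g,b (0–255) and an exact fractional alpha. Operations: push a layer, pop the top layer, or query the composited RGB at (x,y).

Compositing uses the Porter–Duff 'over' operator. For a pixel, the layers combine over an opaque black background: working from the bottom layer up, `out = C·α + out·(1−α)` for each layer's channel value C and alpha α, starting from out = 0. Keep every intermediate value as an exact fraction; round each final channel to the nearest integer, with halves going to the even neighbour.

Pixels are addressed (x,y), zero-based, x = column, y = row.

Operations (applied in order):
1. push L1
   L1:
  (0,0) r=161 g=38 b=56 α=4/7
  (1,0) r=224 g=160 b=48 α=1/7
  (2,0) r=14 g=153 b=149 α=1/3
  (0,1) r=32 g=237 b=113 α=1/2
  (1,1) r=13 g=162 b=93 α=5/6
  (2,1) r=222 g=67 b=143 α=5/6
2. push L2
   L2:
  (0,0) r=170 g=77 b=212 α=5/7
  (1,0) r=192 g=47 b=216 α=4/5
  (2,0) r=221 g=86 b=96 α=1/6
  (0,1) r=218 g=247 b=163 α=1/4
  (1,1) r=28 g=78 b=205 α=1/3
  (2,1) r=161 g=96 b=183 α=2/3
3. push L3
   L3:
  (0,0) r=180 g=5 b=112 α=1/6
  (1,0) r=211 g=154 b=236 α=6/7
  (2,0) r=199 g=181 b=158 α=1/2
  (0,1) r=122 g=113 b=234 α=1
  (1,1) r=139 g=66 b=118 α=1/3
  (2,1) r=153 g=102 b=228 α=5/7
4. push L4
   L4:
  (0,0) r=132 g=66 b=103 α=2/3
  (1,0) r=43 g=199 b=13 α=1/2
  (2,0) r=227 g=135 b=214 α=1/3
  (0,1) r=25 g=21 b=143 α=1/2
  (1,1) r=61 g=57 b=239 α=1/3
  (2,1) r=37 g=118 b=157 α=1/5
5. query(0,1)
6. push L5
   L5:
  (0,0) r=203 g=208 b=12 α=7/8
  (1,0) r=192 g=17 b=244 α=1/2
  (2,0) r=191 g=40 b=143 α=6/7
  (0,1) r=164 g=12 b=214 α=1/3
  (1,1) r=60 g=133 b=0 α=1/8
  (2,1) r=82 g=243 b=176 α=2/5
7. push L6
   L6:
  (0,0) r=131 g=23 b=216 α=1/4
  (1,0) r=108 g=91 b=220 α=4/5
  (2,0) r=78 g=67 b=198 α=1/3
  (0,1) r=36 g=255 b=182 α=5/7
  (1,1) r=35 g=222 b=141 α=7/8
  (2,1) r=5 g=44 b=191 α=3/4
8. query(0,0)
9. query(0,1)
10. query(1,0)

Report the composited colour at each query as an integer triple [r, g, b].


(0,1) stack=L1,L2,L3,L4; from [0,0,0]:
L1 α=1/2: [16, 237/2, 113/2]
L2 α=1/4: [133/2, 1205/8, 665/8]
L3 α=1: [122, 113, 234]
L4 α=1/2: [147/2, 67, 377/2]
rounded: [74, 67, 188]

at x=0,y=0 over L1,L2,L3,L4,L5,L6:
+L1 (α=4/7) → [92, 152/7, 32]
+L2 (α=5/7) → [1034/7, 2999/49, 1124/7]
+L3 (α=1/6) → [3215/21, 2540/49, 3202/21]
+L4 (α=2/3) → [8759/63, 9008/147, 7528/63]
+L5 (α=7/8) → [49141/252, 27880/147, 3205/126]
+L6 (α=1/4) → [60145/336, 29007/196, 12277/168]
rounded: [179, 148, 73]

query (0,1) [L1,L2,L3,L4,L5,L6] — begin 0,0,0
after L1 α=1/2: [16, 237/2, 113/2]
after L2 α=1/4: [133/2, 1205/8, 665/8]
after L3 α=1: [122, 113, 234]
after L4 α=1/2: [147/2, 67, 377/2]
after L5 α=1/3: [311/3, 146/3, 197]
after L6 α=5/7: [166/3, 4117/21, 1304/7]
= [55, 196, 186]

query (1,0) [L1,L2,L3,L4,L5,L6] — begin 0,0,0
+L1 (α=1/7) → [32, 160/7, 48/7]
+L2 (α=4/5) → [160, 1476/35, 6096/35]
+L3 (α=6/7) → [1426/7, 33816/245, 55656/245]
+L4 (α=1/2) → [1727/14, 82571/490, 58841/490]
+L5 (α=1/2) → [4415/28, 90901/980, 178401/980]
+L6 (α=4/5) → [16511/140, 447621/4900, 1040801/4900]
rounded: [118, 91, 212]


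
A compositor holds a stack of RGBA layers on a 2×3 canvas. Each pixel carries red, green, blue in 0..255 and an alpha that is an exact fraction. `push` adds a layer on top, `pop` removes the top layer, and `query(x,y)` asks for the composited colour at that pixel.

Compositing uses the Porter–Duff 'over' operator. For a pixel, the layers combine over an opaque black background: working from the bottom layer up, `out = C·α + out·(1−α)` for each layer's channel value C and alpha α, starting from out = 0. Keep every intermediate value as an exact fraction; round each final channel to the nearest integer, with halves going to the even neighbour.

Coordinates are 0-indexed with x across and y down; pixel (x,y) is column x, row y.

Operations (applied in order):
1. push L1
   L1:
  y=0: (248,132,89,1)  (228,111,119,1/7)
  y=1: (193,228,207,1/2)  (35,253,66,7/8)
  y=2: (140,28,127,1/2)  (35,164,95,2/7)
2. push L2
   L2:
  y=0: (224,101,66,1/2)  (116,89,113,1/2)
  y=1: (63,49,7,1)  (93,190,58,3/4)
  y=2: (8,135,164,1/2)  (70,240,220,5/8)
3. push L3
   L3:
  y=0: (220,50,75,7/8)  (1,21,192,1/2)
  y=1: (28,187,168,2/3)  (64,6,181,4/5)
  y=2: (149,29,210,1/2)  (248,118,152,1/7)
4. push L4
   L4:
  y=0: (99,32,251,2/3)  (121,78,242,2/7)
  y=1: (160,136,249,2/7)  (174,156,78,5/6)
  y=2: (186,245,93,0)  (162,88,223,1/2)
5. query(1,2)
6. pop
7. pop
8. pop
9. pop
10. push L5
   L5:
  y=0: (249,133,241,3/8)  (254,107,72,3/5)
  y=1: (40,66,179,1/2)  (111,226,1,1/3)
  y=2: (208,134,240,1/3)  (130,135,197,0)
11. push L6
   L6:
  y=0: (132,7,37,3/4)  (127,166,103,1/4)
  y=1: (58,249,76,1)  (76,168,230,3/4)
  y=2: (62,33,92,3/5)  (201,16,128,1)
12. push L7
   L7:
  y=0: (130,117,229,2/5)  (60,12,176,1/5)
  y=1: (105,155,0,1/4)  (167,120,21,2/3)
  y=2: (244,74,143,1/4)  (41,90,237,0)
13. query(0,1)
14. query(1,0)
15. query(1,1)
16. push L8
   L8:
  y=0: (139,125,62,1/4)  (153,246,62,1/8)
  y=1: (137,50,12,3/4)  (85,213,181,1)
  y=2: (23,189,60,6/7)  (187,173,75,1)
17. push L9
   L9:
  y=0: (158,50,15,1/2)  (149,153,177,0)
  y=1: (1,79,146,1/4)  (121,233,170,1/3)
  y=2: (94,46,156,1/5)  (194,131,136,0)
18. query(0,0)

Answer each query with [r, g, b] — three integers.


(1,2) stack=L1,L2,L3,L4; from [0,0,0]:
after L1 α=2/7: [10, 328/7, 190/7]
after L2 α=5/8: [95/2, 1173/7, 4135/28]
after L3 α=1/7: [533/7, 7864/49, 14533/98]
after L4 α=1/2: [1667/14, 6088/49, 36387/196]
rounded: [119, 124, 186]

at x=0,y=1 over L5,L6,L7:
L5 α=1/2: [20, 33, 179/2]
L6 α=1: [58, 249, 76]
L7 α=1/4: [279/4, 451/2, 57]
= [70, 226, 57]

query (1,0) [L5,L6,L7] — begin 0,0,0
L5 α=3/5: [762/5, 321/5, 216/5]
L6 α=1/4: [2921/20, 1793/20, 1163/20]
L7 α=1/5: [3221/25, 1853/25, 2043/25]
rounded: [129, 74, 82]

at x=1,y=1 over L5,L6,L7:
+L5 (α=1/3) → [37, 226/3, 1/3]
+L6 (α=3/4) → [265/4, 869/6, 2071/12]
+L7 (α=2/3) → [1601/12, 2309/18, 2575/36]
rounded: [133, 128, 72]

at x=0,y=0 over L5,L6,L7,L8,L9:
after L5 α=3/8: [747/8, 399/8, 723/8]
after L6 α=3/4: [3915/32, 567/32, 1611/32]
after L7 α=2/5: [4013/32, 9189/160, 19489/160]
after L8 α=1/4: [16487/128, 47567/640, 68387/640]
after L9 α=1/2: [36711/256, 79567/1280, 77987/1280]
rounded: [143, 62, 61]


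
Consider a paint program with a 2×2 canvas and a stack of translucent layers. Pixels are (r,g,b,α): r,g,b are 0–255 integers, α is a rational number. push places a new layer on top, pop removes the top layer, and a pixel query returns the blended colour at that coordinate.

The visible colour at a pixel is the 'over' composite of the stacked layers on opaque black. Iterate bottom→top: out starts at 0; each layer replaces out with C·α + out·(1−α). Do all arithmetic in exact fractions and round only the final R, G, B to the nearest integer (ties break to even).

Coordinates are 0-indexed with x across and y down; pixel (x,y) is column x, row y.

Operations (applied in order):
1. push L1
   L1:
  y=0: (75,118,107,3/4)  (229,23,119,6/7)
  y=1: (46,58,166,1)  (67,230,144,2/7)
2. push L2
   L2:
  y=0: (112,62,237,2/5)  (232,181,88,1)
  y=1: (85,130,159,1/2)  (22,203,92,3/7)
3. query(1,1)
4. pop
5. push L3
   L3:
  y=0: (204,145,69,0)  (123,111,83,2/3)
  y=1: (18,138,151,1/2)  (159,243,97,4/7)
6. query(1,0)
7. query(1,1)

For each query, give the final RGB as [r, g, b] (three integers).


query (1,1) [L1,L2] — begin 0,0,0
+L1 (α=2/7) → [134/7, 460/7, 288/7]
+L2 (α=3/7) → [998/49, 6103/49, 3084/49]
= [20, 125, 63]

query (1,0) [L1,L3] — begin 0,0,0
after L1 α=6/7: [1374/7, 138/7, 102]
after L3 α=2/3: [1032/7, 564/7, 268/3]
→ [147, 81, 89]

query (1,1) [L1,L3] — begin 0,0,0
after L1 α=2/7: [134/7, 460/7, 288/7]
after L3 α=4/7: [4854/49, 8184/49, 3580/49]
rounded: [99, 167, 73]


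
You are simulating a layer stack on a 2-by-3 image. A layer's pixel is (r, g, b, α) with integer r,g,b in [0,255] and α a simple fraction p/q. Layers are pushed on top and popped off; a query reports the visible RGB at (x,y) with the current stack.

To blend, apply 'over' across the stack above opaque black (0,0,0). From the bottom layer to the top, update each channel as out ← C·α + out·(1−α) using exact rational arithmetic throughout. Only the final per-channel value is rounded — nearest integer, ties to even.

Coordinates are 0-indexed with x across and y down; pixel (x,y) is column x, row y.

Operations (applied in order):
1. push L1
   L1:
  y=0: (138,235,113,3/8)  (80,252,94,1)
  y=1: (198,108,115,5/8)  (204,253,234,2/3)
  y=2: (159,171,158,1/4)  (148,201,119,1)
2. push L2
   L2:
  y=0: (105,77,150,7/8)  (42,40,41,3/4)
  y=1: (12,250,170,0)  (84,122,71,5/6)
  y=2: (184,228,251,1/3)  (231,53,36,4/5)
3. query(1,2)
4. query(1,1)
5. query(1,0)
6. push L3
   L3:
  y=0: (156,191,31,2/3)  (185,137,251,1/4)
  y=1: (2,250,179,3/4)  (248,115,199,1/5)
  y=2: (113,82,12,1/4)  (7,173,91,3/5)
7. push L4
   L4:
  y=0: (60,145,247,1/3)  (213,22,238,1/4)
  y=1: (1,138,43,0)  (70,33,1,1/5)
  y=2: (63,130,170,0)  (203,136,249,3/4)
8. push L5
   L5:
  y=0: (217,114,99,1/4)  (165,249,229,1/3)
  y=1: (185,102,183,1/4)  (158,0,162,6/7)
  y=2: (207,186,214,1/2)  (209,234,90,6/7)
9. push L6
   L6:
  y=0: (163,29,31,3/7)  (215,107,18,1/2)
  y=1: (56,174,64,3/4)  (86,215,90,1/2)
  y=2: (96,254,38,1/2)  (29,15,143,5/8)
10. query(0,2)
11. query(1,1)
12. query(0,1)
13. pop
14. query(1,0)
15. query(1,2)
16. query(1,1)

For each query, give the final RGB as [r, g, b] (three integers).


(1,2) stack=L1,L2; from [0,0,0]:
L1 α=1: [148, 201, 119]
L2 α=4/5: [1072/5, 413/5, 263/5]
= [214, 83, 53]

query (1,1) [L1,L2] — begin 0,0,0
L1 α=2/3: [136, 506/3, 156]
L2 α=5/6: [278/3, 1168/9, 511/6]
rounded: [93, 130, 85]

(1,0) stack=L1,L2; from [0,0,0]:
+L1 (α=1) → [80, 252, 94]
+L2 (α=3/4) → [103/2, 93, 217/4]
→ [52, 93, 54]

at x=0,y=2 over L1,L2,L3,L4,L5,L6:
after L1 α=1/4: [159/4, 171/4, 79/2]
after L2 α=1/3: [527/6, 209/2, 110]
after L3 α=1/4: [753/8, 791/8, 171/2]
after L4 α=0: [753/8, 791/8, 171/2]
after L5 α=1/2: [2409/16, 2279/16, 599/4]
after L6 α=1/2: [3945/32, 6343/32, 751/8]
rounded: [123, 198, 94]

at x=1,y=1 over L1,L2,L3,L4,L5,L6:
after L1 α=2/3: [136, 506/3, 156]
after L2 α=5/6: [278/3, 1168/9, 511/6]
after L3 α=1/5: [1856/15, 5707/45, 1619/15]
after L4 α=1/5: [8474/75, 24313/225, 6491/75]
after L5 α=6/7: [79574/525, 24313/1575, 79391/525]
after L6 α=1/2: [62362/525, 181469/1575, 126641/1050]
→ [119, 115, 121]

at x=0,y=1 over L1,L2,L3,L4,L5,L6:
after L1 α=5/8: [495/4, 135/2, 575/8]
after L2 α=0: [495/4, 135/2, 575/8]
after L3 α=3/4: [519/16, 1635/8, 4871/32]
after L4 α=0: [519/16, 1635/8, 4871/32]
after L5 α=1/4: [4517/64, 5721/32, 20469/128]
after L6 α=3/4: [15269/256, 22425/128, 45045/512]
= [60, 175, 88]

at x=1,y=0 over L1,L2,L3,L4,L5:
+L1 (α=1) → [80, 252, 94]
+L2 (α=3/4) → [103/2, 93, 217/4]
+L3 (α=1/4) → [679/8, 104, 1655/16]
+L4 (α=1/4) → [3741/32, 167/2, 8773/64]
+L5 (α=1/3) → [2127/16, 416/3, 5367/32]
→ [133, 139, 168]

query (1,2) [L1,L2,L3,L4,L5] — begin 0,0,0
after L1 α=1: [148, 201, 119]
after L2 α=4/5: [1072/5, 413/5, 263/5]
after L3 α=3/5: [2249/25, 3421/25, 1891/25]
after L4 α=3/4: [8737/50, 13621/100, 10283/50]
after L5 α=6/7: [71437/350, 22003/100, 37283/350]
rounded: [204, 220, 107]

(1,1) stack=L1,L2,L3,L4,L5; from [0,0,0]:
L1 α=2/3: [136, 506/3, 156]
L2 α=5/6: [278/3, 1168/9, 511/6]
L3 α=1/5: [1856/15, 5707/45, 1619/15]
L4 α=1/5: [8474/75, 24313/225, 6491/75]
L5 α=6/7: [79574/525, 24313/1575, 79391/525]
→ [152, 15, 151]


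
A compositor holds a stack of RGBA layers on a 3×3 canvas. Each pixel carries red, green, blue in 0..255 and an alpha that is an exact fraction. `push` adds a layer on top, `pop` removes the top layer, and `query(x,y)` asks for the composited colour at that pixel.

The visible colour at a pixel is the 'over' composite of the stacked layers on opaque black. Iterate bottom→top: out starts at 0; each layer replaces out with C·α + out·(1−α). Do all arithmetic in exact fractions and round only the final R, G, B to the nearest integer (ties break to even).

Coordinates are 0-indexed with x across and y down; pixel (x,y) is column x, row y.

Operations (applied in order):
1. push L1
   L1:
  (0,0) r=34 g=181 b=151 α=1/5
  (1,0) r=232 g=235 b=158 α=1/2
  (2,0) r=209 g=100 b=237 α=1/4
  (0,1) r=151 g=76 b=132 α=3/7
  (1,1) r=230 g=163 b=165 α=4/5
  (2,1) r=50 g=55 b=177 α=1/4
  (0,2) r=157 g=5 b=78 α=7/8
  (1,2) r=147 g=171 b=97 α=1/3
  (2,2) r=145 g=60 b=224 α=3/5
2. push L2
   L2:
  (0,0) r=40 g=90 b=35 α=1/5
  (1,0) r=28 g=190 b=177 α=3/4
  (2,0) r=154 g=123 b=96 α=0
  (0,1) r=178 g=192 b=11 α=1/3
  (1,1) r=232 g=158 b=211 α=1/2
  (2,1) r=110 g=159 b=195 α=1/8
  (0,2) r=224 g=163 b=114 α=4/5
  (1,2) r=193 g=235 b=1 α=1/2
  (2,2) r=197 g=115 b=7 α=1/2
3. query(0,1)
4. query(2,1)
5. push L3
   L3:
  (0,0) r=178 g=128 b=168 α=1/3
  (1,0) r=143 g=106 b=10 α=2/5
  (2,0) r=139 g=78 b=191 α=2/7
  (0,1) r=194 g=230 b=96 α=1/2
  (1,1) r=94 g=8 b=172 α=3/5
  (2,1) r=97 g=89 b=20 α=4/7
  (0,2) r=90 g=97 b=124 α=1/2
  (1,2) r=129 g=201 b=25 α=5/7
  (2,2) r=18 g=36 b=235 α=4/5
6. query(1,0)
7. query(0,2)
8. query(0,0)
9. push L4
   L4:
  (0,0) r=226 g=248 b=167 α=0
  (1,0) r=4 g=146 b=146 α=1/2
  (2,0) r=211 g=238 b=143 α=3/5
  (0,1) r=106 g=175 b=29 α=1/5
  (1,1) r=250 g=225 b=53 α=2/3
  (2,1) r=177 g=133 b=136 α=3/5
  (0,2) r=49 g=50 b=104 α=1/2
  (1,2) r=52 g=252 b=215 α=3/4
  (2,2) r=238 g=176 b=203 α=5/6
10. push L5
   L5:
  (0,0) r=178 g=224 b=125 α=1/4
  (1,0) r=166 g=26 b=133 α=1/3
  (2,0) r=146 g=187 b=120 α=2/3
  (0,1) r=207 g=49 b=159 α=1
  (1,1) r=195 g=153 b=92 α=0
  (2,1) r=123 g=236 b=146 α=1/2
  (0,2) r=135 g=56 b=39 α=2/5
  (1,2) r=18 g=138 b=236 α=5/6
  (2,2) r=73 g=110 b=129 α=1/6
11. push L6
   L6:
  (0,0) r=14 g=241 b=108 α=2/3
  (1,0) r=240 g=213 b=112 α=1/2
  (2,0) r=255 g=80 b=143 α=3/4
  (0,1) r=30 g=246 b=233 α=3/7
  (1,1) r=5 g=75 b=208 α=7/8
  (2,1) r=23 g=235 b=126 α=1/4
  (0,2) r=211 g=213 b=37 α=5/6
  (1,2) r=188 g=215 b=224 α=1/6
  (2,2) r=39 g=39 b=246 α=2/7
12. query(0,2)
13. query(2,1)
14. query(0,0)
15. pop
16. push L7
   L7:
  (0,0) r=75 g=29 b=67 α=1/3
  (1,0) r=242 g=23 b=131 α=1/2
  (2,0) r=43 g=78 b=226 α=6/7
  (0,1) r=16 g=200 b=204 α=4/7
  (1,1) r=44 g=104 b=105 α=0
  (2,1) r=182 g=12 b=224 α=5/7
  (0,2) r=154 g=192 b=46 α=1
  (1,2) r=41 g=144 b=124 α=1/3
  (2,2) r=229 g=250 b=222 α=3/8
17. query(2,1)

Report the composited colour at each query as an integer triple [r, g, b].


query (0,1) [L1,L2] — begin 0,0,0
L1 α=3/7: [453/7, 228/7, 396/7]
L2 α=1/3: [2152/21, 600/7, 869/21]
→ [102, 86, 41]

(2,1) stack=L1,L2; from [0,0,0]:
after L1 α=1/4: [25/2, 55/4, 177/4]
after L2 α=1/8: [395/16, 1021/32, 2019/32]
→ [25, 32, 63]

query (1,0) [L1,L2,L3] — begin 0,0,0
after L1 α=1/2: [116, 235/2, 79]
after L2 α=3/4: [50, 1375/8, 305/2]
after L3 α=2/5: [436/5, 5821/40, 191/2]
→ [87, 146, 96]

query (0,2) [L1,L2,L3] — begin 0,0,0
after L1 α=7/8: [1099/8, 35/8, 273/4]
after L2 α=4/5: [8267/40, 5251/40, 2097/20]
after L3 α=1/2: [11867/80, 9131/80, 4577/40]
→ [148, 114, 114]

(0,0) stack=L1,L2,L3; from [0,0,0]:
L1 α=1/5: [34/5, 181/5, 151/5]
L2 α=1/5: [336/25, 1174/25, 779/25]
L3 α=1/3: [5122/75, 5548/75, 5758/75]
= [68, 74, 77]

(0,2) stack=L1,L2,L3,L4,L5,L6; from [0,0,0]:
after L1 α=7/8: [1099/8, 35/8, 273/4]
after L2 α=4/5: [8267/40, 5251/40, 2097/20]
after L3 α=1/2: [11867/80, 9131/80, 4577/40]
after L4 α=1/2: [15787/160, 13131/160, 8737/80]
after L5 α=2/5: [90561/800, 57313/800, 32451/400]
after L6 α=5/6: [934561/4800, 909313/4800, 106451/2400]
→ [195, 189, 44]

at x=2,y=1 over L1,L2,L3,L4,L5,L6:
after L1 α=1/4: [25/2, 55/4, 177/4]
after L2 α=1/8: [395/16, 1021/32, 2019/32]
after L3 α=4/7: [7393/112, 2065/32, 1231/32]
after L4 α=3/5: [37129/280, 8449/80, 7759/80]
after L5 α=1/2: [71569/560, 27329/160, 19439/160]
after L6 α=1/4: [227587/2240, 119587/640, 78477/640]
= [102, 187, 123]

(0,0) stack=L1,L2,L3,L4,L5,L6; from [0,0,0]:
L1 α=1/5: [34/5, 181/5, 151/5]
L2 α=1/5: [336/25, 1174/25, 779/25]
L3 α=1/3: [5122/75, 5548/75, 5758/75]
L4 α=0: [5122/75, 5548/75, 5758/75]
L5 α=1/4: [2393/25, 2787/25, 8883/100]
L6 α=2/3: [1031/25, 14837/75, 10161/100]
= [41, 198, 102]

(2,1) stack=L1,L2,L3,L4,L5,L7; from [0,0,0]:
+L1 (α=1/4) → [25/2, 55/4, 177/4]
+L2 (α=1/8) → [395/16, 1021/32, 2019/32]
+L3 (α=4/7) → [7393/112, 2065/32, 1231/32]
+L4 (α=3/5) → [37129/280, 8449/80, 7759/80]
+L5 (α=1/2) → [71569/560, 27329/160, 19439/160]
+L7 (α=5/7) → [326369/1960, 32129/560, 15577/80]
→ [167, 57, 195]


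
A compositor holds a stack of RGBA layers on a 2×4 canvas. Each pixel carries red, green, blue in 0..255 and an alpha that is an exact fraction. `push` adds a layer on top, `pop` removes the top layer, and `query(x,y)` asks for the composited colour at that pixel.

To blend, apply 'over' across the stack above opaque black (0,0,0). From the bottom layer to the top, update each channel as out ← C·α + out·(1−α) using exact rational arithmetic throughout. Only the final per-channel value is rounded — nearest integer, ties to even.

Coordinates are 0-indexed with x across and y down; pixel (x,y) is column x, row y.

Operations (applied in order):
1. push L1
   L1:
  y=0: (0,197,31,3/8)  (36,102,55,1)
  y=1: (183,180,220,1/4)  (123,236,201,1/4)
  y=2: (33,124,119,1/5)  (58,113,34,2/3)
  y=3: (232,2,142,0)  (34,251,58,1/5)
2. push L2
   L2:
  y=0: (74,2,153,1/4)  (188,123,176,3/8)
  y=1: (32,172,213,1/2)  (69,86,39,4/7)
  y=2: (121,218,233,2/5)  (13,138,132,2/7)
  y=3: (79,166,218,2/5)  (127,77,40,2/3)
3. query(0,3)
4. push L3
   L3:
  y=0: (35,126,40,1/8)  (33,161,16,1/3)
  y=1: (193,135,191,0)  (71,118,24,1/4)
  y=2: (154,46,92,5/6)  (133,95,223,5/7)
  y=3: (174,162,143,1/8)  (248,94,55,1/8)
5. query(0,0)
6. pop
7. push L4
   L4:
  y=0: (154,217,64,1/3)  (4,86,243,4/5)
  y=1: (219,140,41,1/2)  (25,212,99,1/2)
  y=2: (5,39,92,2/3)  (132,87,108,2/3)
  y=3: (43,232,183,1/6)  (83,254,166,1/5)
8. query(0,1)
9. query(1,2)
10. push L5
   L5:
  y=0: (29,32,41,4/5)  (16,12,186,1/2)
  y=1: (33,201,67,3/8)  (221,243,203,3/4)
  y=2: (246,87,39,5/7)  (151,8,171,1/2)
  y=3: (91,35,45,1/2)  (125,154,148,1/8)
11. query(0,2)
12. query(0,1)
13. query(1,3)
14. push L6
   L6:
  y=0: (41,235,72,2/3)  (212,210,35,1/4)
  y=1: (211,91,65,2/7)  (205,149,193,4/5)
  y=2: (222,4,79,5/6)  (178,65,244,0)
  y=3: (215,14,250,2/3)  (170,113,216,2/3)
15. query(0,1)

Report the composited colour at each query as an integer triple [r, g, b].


query (0,3) [L1,L2] — begin 0,0,0
L1 α=0: [0, 0, 0]
L2 α=2/5: [158/5, 332/5, 436/5]
→ [32, 66, 87]

(0,0) stack=L1,L2,L3; from [0,0,0]:
+L1 (α=3/8) → [0, 591/8, 93/8]
+L2 (α=1/4) → [37/2, 1789/32, 1503/32]
+L3 (α=1/8) → [329/16, 16555/256, 11801/256]
rounded: [21, 65, 46]

at x=0,y=1 over L1,L2,L4:
+L1 (α=1/4) → [183/4, 45, 55]
+L2 (α=1/2) → [311/8, 217/2, 134]
+L4 (α=1/2) → [2063/16, 497/4, 175/2]
→ [129, 124, 88]

(1,2) stack=L1,L2,L4; from [0,0,0]:
after L1 α=2/3: [116/3, 226/3, 68/3]
after L2 α=2/7: [94/3, 1958/21, 1132/21]
after L4 α=2/3: [886/9, 5612/63, 5668/63]
rounded: [98, 89, 90]

at x=0,y=2 over L1,L2,L4,L5:
+L1 (α=1/5) → [33/5, 124/5, 119/5]
+L2 (α=2/5) → [1309/25, 2552/25, 2687/25]
+L4 (α=2/3) → [1559/75, 4502/75, 2429/25]
+L5 (α=5/7) → [13624/75, 5947/75, 9733/175]
rounded: [182, 79, 56]

query (0,1) [L1,L2,L4,L5] — begin 0,0,0
after L1 α=1/4: [183/4, 45, 55]
after L2 α=1/2: [311/8, 217/2, 134]
after L4 α=1/2: [2063/16, 497/4, 175/2]
after L5 α=3/8: [11899/128, 4897/32, 1277/16]
→ [93, 153, 80]

at x=1,y=3 over L1,L2,L4,L5:
+L1 (α=1/5) → [34/5, 251/5, 58/5]
+L2 (α=2/3) → [1304/15, 1021/15, 458/15]
+L4 (α=1/5) → [6461/75, 7894/75, 4322/75]
+L5 (α=1/8) → [27301/300, 8351/75, 20677/300]
rounded: [91, 111, 69]

(0,1) stack=L1,L2,L4,L5,L6; from [0,0,0]:
after L1 α=1/4: [183/4, 45, 55]
after L2 α=1/2: [311/8, 217/2, 134]
after L4 α=1/2: [2063/16, 497/4, 175/2]
after L5 α=3/8: [11899/128, 4897/32, 1277/16]
after L6 α=2/7: [113511/896, 30309/224, 8465/112]
rounded: [127, 135, 76]


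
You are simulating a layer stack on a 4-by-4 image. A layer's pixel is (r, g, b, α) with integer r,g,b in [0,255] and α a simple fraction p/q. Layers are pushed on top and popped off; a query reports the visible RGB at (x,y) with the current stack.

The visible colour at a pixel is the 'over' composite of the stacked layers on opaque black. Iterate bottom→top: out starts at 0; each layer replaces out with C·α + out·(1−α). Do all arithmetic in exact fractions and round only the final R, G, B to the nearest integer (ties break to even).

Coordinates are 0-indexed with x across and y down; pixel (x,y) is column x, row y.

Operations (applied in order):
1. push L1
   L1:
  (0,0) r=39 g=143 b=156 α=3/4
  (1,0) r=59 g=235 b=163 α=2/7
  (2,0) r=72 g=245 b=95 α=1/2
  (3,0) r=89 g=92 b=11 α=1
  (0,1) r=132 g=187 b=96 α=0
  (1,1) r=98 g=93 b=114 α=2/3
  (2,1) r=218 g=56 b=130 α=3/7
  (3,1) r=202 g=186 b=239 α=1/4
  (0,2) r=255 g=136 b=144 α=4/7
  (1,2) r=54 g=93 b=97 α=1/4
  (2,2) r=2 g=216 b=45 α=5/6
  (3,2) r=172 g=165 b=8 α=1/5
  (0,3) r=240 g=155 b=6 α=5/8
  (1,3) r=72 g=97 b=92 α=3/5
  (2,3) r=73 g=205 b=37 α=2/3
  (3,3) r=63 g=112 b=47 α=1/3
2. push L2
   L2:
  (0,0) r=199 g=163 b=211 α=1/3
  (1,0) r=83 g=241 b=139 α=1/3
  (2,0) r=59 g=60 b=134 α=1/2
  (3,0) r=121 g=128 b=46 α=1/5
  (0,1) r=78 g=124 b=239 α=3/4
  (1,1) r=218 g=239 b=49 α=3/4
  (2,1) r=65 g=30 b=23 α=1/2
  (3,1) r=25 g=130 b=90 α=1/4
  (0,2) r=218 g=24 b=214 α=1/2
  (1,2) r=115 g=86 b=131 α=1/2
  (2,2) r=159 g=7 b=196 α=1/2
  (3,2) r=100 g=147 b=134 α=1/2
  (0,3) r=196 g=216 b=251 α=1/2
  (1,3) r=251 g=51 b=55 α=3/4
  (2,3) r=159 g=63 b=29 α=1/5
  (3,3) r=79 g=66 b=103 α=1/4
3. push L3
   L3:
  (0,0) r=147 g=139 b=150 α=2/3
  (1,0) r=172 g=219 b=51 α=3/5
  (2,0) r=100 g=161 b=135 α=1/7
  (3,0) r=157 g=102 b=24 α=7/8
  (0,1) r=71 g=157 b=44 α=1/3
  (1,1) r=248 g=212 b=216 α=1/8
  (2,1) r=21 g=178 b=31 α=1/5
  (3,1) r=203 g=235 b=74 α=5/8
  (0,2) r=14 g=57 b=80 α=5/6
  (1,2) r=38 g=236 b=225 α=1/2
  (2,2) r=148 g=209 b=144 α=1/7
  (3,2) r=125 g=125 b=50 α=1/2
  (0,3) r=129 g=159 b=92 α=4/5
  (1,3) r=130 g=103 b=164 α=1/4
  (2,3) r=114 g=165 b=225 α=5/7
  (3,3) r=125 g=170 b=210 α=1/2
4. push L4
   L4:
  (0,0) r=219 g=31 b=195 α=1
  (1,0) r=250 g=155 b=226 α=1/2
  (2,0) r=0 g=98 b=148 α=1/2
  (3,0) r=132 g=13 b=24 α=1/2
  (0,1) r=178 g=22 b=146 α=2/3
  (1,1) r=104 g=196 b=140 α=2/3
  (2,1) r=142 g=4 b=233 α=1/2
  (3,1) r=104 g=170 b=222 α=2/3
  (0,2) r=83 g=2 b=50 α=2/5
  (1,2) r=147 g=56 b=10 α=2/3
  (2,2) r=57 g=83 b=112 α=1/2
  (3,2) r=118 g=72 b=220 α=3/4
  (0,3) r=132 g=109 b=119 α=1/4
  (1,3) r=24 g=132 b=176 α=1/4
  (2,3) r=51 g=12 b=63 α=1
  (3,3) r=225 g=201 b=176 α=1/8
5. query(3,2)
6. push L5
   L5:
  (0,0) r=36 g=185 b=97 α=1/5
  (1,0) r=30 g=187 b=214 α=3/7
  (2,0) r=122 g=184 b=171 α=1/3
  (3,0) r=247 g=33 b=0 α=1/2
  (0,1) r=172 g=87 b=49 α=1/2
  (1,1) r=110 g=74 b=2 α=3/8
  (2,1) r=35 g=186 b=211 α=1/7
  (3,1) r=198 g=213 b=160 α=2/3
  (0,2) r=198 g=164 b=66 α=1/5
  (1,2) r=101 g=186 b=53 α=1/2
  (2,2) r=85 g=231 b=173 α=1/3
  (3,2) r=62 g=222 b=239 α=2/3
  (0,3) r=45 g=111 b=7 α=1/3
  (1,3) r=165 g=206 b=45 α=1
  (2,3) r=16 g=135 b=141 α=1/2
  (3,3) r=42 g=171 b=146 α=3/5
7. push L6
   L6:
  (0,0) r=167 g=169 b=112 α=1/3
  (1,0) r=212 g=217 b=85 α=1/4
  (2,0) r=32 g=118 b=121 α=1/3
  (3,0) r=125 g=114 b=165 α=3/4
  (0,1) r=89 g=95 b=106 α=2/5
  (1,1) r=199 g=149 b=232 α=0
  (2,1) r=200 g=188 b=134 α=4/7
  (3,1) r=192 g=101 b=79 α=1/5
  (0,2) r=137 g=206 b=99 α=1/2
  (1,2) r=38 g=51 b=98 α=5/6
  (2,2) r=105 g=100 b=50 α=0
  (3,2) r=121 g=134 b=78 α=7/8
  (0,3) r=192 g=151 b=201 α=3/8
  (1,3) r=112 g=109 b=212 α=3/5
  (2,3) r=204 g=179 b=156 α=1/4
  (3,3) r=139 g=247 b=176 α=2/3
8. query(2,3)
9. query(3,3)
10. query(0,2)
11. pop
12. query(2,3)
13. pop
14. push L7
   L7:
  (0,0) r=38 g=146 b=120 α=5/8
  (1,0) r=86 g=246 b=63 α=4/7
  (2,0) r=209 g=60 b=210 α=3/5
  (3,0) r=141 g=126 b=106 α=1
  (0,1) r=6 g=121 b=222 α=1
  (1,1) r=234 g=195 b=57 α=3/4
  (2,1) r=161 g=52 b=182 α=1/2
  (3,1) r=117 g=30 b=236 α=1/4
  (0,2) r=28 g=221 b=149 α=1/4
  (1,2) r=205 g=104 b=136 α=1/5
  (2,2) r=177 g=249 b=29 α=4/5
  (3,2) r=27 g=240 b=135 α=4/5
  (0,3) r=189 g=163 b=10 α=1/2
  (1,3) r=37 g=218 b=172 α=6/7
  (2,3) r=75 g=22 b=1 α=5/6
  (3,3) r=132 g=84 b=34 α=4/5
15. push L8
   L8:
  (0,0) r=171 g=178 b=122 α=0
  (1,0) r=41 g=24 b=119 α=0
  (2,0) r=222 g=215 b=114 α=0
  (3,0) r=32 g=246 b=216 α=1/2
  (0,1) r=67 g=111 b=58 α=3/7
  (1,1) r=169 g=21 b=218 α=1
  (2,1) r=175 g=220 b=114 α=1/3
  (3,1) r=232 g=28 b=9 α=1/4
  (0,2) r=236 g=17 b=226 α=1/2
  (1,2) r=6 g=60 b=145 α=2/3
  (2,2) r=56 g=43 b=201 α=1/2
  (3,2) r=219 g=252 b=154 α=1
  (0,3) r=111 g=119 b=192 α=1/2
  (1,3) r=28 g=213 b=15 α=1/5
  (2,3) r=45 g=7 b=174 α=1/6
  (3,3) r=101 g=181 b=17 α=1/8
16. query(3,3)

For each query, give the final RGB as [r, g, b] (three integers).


(3,2) stack=L1,L2,L3,L4; from [0,0,0]:
after L1 α=1/5: [172/5, 33, 8/5]
after L2 α=1/2: [336/5, 90, 339/5]
after L3 α=1/2: [961/10, 215/2, 589/10]
after L4 α=3/4: [4501/40, 647/8, 7189/40]
= [113, 81, 180]

(2,3) stack=L1,L2,L3,L4,L5,L6; from [0,0,0]:
after L1 α=2/3: [146/3, 410/3, 74/3]
after L2 α=1/5: [1061/15, 1829/15, 383/15]
after L3 α=5/7: [10672/105, 16033/105, 17641/105]
after L4 α=1: [51, 12, 63]
after L5 α=1/2: [67/2, 147/2, 102]
after L6 α=1/4: [609/8, 799/8, 231/2]
= [76, 100, 116]

query (3,3) [L1,L2,L3,L4,L5,L6] — begin 0,0,0
L1 α=1/3: [21, 112/3, 47/3]
L2 α=1/4: [71/2, 89/2, 75/2]
L3 α=1/2: [321/4, 429/4, 495/4]
L4 α=1/8: [3147/32, 3807/32, 4169/32]
L5 α=3/5: [5163/80, 2403/16, 11177/80]
L6 α=2/3: [27403/240, 10307/48, 39337/240]
→ [114, 215, 164]

at x=0,y=2 over L1,L2,L3,L4,L5,L6:
after L1 α=4/7: [1020/7, 544/7, 576/7]
after L2 α=1/2: [1273/7, 356/7, 1037/7]
after L3 α=5/6: [1763/42, 2351/42, 1279/14]
after L4 α=2/5: [4087/70, 2407/70, 5237/70]
after L5 α=1/5: [15104/175, 10554/175, 12784/175]
after L6 α=1/2: [39079/350, 23302/175, 30109/350]
rounded: [112, 133, 86]

query (2,3) [L1,L2,L3,L4,L5] — begin 0,0,0
+L1 (α=2/3) → [146/3, 410/3, 74/3]
+L2 (α=1/5) → [1061/15, 1829/15, 383/15]
+L3 (α=5/7) → [10672/105, 16033/105, 17641/105]
+L4 (α=1) → [51, 12, 63]
+L5 (α=1/2) → [67/2, 147/2, 102]
→ [34, 74, 102]

at x=3,y=3 over L1,L2,L3,L4,L7,L8:
+L1 (α=1/3) → [21, 112/3, 47/3]
+L2 (α=1/4) → [71/2, 89/2, 75/2]
+L3 (α=1/2) → [321/4, 429/4, 495/4]
+L4 (α=1/8) → [3147/32, 3807/32, 4169/32]
+L7 (α=4/5) → [20043/160, 14559/160, 8521/160]
+L8 (α=1/8) → [156461/1280, 130873/1280, 62367/1280]
→ [122, 102, 49]


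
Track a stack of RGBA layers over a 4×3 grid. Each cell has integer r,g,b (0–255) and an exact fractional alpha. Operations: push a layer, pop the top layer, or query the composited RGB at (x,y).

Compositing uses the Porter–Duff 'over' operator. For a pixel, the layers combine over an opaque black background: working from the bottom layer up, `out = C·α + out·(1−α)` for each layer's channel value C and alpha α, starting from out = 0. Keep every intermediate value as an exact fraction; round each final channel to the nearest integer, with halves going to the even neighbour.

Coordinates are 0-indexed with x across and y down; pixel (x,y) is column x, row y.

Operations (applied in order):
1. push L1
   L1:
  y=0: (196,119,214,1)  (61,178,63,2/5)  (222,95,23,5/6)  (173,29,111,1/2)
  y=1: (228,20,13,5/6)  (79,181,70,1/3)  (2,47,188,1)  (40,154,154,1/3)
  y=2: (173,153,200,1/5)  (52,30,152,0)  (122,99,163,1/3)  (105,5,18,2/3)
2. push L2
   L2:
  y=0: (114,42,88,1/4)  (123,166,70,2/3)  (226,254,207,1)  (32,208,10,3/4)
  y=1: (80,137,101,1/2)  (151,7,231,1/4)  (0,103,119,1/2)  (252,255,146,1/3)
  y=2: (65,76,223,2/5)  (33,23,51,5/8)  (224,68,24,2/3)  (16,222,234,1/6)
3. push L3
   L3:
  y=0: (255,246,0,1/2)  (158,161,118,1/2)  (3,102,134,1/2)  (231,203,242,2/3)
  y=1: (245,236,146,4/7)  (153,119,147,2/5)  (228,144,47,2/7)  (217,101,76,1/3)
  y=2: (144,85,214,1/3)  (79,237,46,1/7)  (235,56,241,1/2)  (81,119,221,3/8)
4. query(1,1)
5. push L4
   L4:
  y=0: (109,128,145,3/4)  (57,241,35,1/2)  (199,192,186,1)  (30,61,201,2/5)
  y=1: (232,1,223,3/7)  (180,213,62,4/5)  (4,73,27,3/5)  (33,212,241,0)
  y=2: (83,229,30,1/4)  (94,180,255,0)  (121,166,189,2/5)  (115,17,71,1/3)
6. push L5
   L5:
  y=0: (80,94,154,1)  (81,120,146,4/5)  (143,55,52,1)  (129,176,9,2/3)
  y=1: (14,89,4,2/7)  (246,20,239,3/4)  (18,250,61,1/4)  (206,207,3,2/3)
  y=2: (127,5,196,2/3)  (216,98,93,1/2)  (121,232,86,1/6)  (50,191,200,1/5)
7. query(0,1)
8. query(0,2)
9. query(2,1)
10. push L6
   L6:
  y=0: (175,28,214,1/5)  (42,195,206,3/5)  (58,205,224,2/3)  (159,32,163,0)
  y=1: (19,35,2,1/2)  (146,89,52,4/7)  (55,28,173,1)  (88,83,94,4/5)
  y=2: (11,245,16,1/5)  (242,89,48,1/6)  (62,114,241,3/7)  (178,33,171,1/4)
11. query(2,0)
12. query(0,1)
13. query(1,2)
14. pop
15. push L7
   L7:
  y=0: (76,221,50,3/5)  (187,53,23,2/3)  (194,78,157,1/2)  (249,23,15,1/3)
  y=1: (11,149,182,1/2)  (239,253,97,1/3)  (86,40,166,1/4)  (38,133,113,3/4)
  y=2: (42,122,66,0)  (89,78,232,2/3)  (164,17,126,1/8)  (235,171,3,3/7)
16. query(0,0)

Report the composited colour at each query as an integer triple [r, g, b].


at x=1,y=1 over L1,L2,L3:
after L1 α=1/3: [79/3, 181/3, 70/3]
after L2 α=1/4: [115/2, 47, 301/4]
after L3 α=2/5: [957/10, 379/5, 2079/20]
→ [96, 76, 104]

query (0,1) [L1,L2,L3,L4,L5] — begin 0,0,0
L1 α=5/6: [190, 50/3, 65/6]
L2 α=1/2: [135, 461/6, 671/12]
L3 α=4/7: [1385/7, 2349/14, 3007/28]
L4 α=3/7: [10412/49, 4719/49, 7690/49]
L5 α=2/7: [53432/343, 32317/343, 38842/343]
= [156, 94, 113]

at x=0,y=2 over L1,L2,L3,L4,L5:
after L1 α=1/5: [173/5, 153/5, 40]
after L2 α=2/5: [1169/25, 1219/25, 566/5]
after L3 α=1/3: [5938/75, 1521/25, 734/5]
after L4 α=1/4: [8013/100, 2572/25, 588/5]
after L5 α=2/3: [33413/300, 2822/75, 2548/15]
→ [111, 38, 170]

(2,1) stack=L1,L2,L3,L4,L5; from [0,0,0]:
after L1 α=1: [2, 47, 188]
after L2 α=1/2: [1, 75, 307/2]
after L3 α=2/7: [461/7, 663/7, 1723/14]
after L4 α=3/5: [1006/35, 2859/35, 458/7]
after L5 α=1/4: [912/35, 17327/140, 1801/28]
rounded: [26, 124, 64]

(2,0) stack=L1,L2,L3,L4,L5,L6; from [0,0,0]:
+L1 (α=5/6) → [185, 475/6, 115/6]
+L2 (α=1) → [226, 254, 207]
+L3 (α=1/2) → [229/2, 178, 341/2]
+L4 (α=1) → [199, 192, 186]
+L5 (α=1) → [143, 55, 52]
+L6 (α=2/3) → [259/3, 155, 500/3]
rounded: [86, 155, 167]

query (0,1) [L1,L2,L3,L4,L5,L6] — begin 0,0,0
after L1 α=5/6: [190, 50/3, 65/6]
after L2 α=1/2: [135, 461/6, 671/12]
after L3 α=4/7: [1385/7, 2349/14, 3007/28]
after L4 α=3/7: [10412/49, 4719/49, 7690/49]
after L5 α=2/7: [53432/343, 32317/343, 38842/343]
after L6 α=1/2: [59949/686, 22161/343, 19764/343]
= [87, 65, 58]

at x=1,y=2 over L1,L2,L3,L4,L5,L6:
L1 α=0: [0, 0, 0]
L2 α=5/8: [165/8, 115/8, 255/8]
L3 α=1/7: [811/28, 1293/28, 949/28]
L4 α=0: [811/28, 1293/28, 949/28]
L5 α=1/2: [6859/56, 4037/56, 3553/56]
L6 α=1/6: [15949/112, 25169/336, 20453/336]
= [142, 75, 61]

at x=0,y=0 over L1,L2,L3,L4,L5,L7:
+L1 (α=1) → [196, 119, 214]
+L2 (α=1/4) → [351/2, 399/4, 365/2]
+L3 (α=1/2) → [861/4, 1383/8, 365/4]
+L4 (α=3/4) → [2169/16, 4455/32, 2105/16]
+L5 (α=1) → [80, 94, 154]
+L7 (α=3/5) → [388/5, 851/5, 458/5]
→ [78, 170, 92]
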